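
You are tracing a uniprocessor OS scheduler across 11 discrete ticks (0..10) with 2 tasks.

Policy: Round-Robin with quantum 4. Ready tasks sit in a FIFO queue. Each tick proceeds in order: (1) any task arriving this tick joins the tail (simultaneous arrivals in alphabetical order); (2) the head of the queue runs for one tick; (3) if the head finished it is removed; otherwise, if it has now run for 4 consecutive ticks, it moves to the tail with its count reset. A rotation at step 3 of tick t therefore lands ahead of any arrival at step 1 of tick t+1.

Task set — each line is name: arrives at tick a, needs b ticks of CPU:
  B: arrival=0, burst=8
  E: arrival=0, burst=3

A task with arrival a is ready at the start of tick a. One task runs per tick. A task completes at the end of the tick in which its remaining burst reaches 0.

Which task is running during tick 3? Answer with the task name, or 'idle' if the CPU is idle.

running at tick 3 = B

t=0: queue=[B,E] q_used=0 → run B
t=1: queue=[B,E] q_used=1 → run B
t=2: queue=[B,E] q_used=2 → run B
t=3: queue=[B,E] q_used=3 → run B
t=4: queue=[E,B] q_used=0 → run E
t=5: queue=[E,B] q_used=1 → run E
t=6: queue=[E,B] q_used=2 → run E
t=7: queue=[B] q_used=0 → run B
t=8: queue=[B] q_used=1 → run B
t=9: queue=[B] q_used=2 → run B
t=10: queue=[B] q_used=3 → run B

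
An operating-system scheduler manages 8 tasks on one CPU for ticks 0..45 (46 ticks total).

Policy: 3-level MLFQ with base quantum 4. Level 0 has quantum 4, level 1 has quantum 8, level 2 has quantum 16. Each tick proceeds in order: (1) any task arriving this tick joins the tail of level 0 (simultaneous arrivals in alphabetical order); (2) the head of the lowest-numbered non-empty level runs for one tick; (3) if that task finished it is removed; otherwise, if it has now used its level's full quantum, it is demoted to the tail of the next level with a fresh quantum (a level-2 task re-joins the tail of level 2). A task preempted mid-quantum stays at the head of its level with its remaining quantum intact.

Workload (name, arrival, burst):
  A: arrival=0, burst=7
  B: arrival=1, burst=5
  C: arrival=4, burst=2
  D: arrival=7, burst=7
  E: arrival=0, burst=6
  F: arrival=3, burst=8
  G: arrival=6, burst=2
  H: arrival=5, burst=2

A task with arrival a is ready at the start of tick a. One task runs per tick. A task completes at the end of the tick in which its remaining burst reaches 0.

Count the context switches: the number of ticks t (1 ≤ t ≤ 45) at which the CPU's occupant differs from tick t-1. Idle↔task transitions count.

t=0: L0/L1/L2 = AE/-/- → run A
t=1: L0/L1/L2 = AEB/-/- → run A
t=2: L0/L1/L2 = AEB/-/- → run A
t=3: L0/L1/L2 = AEBF/-/- → run A
t=4: L0/L1/L2 = EBFC/A/- → run E
t=5: L0/L1/L2 = EBFCH/A/- → run E
t=6: L0/L1/L2 = EBFCHG/A/- → run E
t=7: L0/L1/L2 = EBFCHGD/A/- → run E
t=8: L0/L1/L2 = BFCHGD/AE/- → run B
t=9: L0/L1/L2 = BFCHGD/AE/- → run B
t=10: L0/L1/L2 = BFCHGD/AE/- → run B
t=11: L0/L1/L2 = BFCHGD/AE/- → run B
t=12: L0/L1/L2 = FCHGD/AEB/- → run F
t=13: L0/L1/L2 = FCHGD/AEB/- → run F
t=14: L0/L1/L2 = FCHGD/AEB/- → run F
t=15: L0/L1/L2 = FCHGD/AEB/- → run F
t=16: L0/L1/L2 = CHGD/AEBF/- → run C
t=17: L0/L1/L2 = CHGD/AEBF/- → run C
t=18: L0/L1/L2 = HGD/AEBF/- → run H
t=19: L0/L1/L2 = HGD/AEBF/- → run H
t=20: L0/L1/L2 = GD/AEBF/- → run G
t=21: L0/L1/L2 = GD/AEBF/- → run G
t=22: L0/L1/L2 = D/AEBF/- → run D
t=23: L0/L1/L2 = D/AEBF/- → run D
t=24: L0/L1/L2 = D/AEBF/- → run D
t=25: L0/L1/L2 = D/AEBF/- → run D
t=26: L0/L1/L2 = -/AEBFD/- → run A
t=27: L0/L1/L2 = -/AEBFD/- → run A
t=28: L0/L1/L2 = -/AEBFD/- → run A
t=29: L0/L1/L2 = -/EBFD/- → run E
t=30: L0/L1/L2 = -/EBFD/- → run E
t=31: L0/L1/L2 = -/BFD/- → run B
t=32: L0/L1/L2 = -/FD/- → run F
t=33: L0/L1/L2 = -/FD/- → run F
t=34: L0/L1/L2 = -/FD/- → run F
t=35: L0/L1/L2 = -/FD/- → run F
t=36: L0/L1/L2 = -/D/- → run D
t=37: L0/L1/L2 = -/D/- → run D
t=38: L0/L1/L2 = -/D/- → run D
t=39: (idle)
t=40: (idle)
t=41: (idle)
t=42: (idle)
t=43: (idle)
t=44: (idle)
t=45: (idle)

context switches = 13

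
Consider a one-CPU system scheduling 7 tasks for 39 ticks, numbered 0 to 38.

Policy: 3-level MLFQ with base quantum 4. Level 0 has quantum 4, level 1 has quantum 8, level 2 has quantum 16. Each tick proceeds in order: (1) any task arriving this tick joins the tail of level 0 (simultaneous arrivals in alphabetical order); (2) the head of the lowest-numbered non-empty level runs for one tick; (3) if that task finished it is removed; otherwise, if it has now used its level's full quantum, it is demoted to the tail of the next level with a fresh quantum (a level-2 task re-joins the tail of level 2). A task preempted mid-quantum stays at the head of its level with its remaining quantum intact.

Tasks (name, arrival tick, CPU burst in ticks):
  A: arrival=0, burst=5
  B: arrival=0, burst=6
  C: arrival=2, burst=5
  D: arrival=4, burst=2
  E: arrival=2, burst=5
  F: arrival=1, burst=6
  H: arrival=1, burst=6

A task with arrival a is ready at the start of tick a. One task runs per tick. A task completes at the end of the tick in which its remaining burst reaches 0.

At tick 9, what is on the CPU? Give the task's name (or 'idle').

running at tick 9 = F

t=0: L0/L1/L2 = AB/-/- → run A
t=1: L0/L1/L2 = ABFH/-/- → run A
t=2: L0/L1/L2 = ABFHCE/-/- → run A
t=3: L0/L1/L2 = ABFHCE/-/- → run A
t=4: L0/L1/L2 = BFHCED/A/- → run B
t=5: L0/L1/L2 = BFHCED/A/- → run B
t=6: L0/L1/L2 = BFHCED/A/- → run B
t=7: L0/L1/L2 = BFHCED/A/- → run B
t=8: L0/L1/L2 = FHCED/AB/- → run F
t=9: L0/L1/L2 = FHCED/AB/- → run F
t=10: L0/L1/L2 = FHCED/AB/- → run F
t=11: L0/L1/L2 = FHCED/AB/- → run F
t=12: L0/L1/L2 = HCED/ABF/- → run H
t=13: L0/L1/L2 = HCED/ABF/- → run H
t=14: L0/L1/L2 = HCED/ABF/- → run H
t=15: L0/L1/L2 = HCED/ABF/- → run H
t=16: L0/L1/L2 = CED/ABFH/- → run C
t=17: L0/L1/L2 = CED/ABFH/- → run C
t=18: L0/L1/L2 = CED/ABFH/- → run C
t=19: L0/L1/L2 = CED/ABFH/- → run C
t=20: L0/L1/L2 = ED/ABFHC/- → run E
t=21: L0/L1/L2 = ED/ABFHC/- → run E
t=22: L0/L1/L2 = ED/ABFHC/- → run E
t=23: L0/L1/L2 = ED/ABFHC/- → run E
t=24: L0/L1/L2 = D/ABFHCE/- → run D
t=25: L0/L1/L2 = D/ABFHCE/- → run D
t=26: L0/L1/L2 = -/ABFHCE/- → run A
t=27: L0/L1/L2 = -/BFHCE/- → run B
t=28: L0/L1/L2 = -/BFHCE/- → run B
t=29: L0/L1/L2 = -/FHCE/- → run F
t=30: L0/L1/L2 = -/FHCE/- → run F
t=31: L0/L1/L2 = -/HCE/- → run H
t=32: L0/L1/L2 = -/HCE/- → run H
t=33: L0/L1/L2 = -/CE/- → run C
t=34: L0/L1/L2 = -/E/- → run E
t=35: (idle)
t=36: (idle)
t=37: (idle)
t=38: (idle)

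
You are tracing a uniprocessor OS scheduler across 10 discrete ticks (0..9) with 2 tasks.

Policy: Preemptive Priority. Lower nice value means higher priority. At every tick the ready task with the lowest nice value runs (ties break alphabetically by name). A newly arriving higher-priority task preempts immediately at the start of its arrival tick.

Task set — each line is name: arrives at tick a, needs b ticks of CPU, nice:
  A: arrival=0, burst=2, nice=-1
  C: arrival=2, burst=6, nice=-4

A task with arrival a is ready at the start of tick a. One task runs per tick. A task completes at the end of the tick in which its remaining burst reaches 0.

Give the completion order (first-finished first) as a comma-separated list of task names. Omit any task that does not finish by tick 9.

t=0: ready={A} → run A
t=1: ready={A} → run A
t=2: ready={C} → run C
t=3: ready={C} → run C
t=4: ready={C} → run C
t=5: ready={C} → run C
t=6: ready={C} → run C
t=7: ready={C} → run C
t=8: (idle)
t=9: (idle)

completion order = A, C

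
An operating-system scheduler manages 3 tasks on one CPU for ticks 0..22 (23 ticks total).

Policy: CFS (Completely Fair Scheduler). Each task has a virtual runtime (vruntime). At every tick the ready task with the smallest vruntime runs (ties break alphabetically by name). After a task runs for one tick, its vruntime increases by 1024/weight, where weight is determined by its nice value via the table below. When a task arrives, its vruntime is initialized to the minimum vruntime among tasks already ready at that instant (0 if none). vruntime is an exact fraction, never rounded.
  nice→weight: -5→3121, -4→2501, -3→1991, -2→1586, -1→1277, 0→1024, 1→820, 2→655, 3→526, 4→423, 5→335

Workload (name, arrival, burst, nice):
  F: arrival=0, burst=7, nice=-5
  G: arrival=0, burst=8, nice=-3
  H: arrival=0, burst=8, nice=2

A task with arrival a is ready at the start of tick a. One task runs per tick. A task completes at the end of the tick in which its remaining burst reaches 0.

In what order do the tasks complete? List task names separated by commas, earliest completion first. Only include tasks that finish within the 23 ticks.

t=0: vr[F=0 G=0 H=0] → run F
t=1: vr[F=1024/3121 G=0 H=0] → run G
t=2: vr[F=1024/3121 G=1024/1991 H=0] → run H
t=3: vr[F=1024/3121 G=1024/1991 H=1024/655] → run F
t=4: vr[F=2048/3121 G=1024/1991 H=1024/655] → run G
t=5: vr[F=2048/3121 G=2048/1991 H=1024/655] → run F
t=6: vr[F=3072/3121 G=2048/1991 H=1024/655] → run F
t=7: vr[F=4096/3121 G=2048/1991 H=1024/655] → run G
t=8: vr[F=4096/3121 G=3072/1991 H=1024/655] → run F
t=9: vr[F=5120/3121 G=3072/1991 H=1024/655] → run G
t=10: vr[F=5120/3121 G=4096/1991 H=1024/655] → run H
t=11: vr[F=5120/3121 G=4096/1991 H=2048/655] → run F
t=12: vr[F=6144/3121 G=4096/1991 H=2048/655] → run F
t=13: vr[G=4096/1991 H=2048/655] → run G
t=14: vr[G=5120/1991 H=2048/655] → run G
t=15: vr[G=6144/1991 H=2048/655] → run G
t=16: vr[G=7168/1991 H=2048/655] → run H
t=17: vr[G=7168/1991 H=3072/655] → run G
t=18: vr[H=3072/655] → run H
t=19: vr[H=4096/655] → run H
t=20: vr[H=1024/131] → run H
t=21: vr[H=6144/655] → run H
t=22: vr[H=7168/655] → run H

completion order = F, G, H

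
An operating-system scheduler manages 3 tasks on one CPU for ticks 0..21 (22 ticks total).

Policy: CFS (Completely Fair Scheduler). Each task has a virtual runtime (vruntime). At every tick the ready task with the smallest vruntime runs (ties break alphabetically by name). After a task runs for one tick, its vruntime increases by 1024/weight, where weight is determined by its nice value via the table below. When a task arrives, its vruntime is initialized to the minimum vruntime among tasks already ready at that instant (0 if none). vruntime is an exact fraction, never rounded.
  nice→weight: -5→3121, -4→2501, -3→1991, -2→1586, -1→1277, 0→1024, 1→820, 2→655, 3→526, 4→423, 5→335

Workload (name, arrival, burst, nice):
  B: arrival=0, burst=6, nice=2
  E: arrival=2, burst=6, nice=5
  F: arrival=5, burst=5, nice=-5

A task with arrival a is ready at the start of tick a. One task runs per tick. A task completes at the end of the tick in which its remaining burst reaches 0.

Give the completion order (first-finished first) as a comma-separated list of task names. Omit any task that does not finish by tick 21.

completion order = F, B, E

t=0: vr[B=0] → run B
t=1: vr[B=1024/655] → run B
t=2: vr[B=2048/655 E=2048/655] → run B
t=3: vr[B=3072/655 E=2048/655] → run E
t=4: vr[B=3072/655 E=54272/8777] → run B
t=5: vr[B=4096/655 E=54272/8777 F=54272/8777] → run E
t=6: vr[B=4096/655 E=405504/43885 F=54272/8777] → run F
t=7: vr[B=4096/655 E=405504/43885 F=178370560/27393017] → run B
t=8: vr[B=1024/131 E=405504/43885 F=178370560/27393017] → run F
t=9: vr[B=1024/131 E=405504/43885 F=187358208/27393017] → run F
t=10: vr[B=1024/131 E=405504/43885 F=196345856/27393017] → run F
t=11: vr[B=1024/131 E=405504/43885 F=205333504/27393017] → run F
t=12: vr[B=1024/131 E=405504/43885] → run B
t=13: vr[E=405504/43885] → run E
t=14: vr[E=539648/43885] → run E
t=15: vr[E=673792/43885] → run E
t=16: vr[E=807936/43885] → run E
t=17: (idle)
t=18: (idle)
t=19: (idle)
t=20: (idle)
t=21: (idle)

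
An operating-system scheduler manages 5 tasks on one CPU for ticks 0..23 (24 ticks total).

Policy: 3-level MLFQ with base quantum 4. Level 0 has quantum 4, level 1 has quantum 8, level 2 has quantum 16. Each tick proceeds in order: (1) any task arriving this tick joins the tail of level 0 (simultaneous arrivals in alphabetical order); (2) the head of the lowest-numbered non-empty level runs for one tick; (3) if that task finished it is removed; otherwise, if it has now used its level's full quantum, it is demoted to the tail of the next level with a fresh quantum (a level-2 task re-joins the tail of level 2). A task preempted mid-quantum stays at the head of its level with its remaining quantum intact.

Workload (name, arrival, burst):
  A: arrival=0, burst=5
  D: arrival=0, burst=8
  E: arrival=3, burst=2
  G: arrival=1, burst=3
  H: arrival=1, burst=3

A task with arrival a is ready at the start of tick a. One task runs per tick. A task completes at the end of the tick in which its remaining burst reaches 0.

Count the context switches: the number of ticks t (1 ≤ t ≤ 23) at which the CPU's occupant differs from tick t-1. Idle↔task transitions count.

t=0: L0/L1/L2 = AD/-/- → run A
t=1: L0/L1/L2 = ADGH/-/- → run A
t=2: L0/L1/L2 = ADGH/-/- → run A
t=3: L0/L1/L2 = ADGHE/-/- → run A
t=4: L0/L1/L2 = DGHE/A/- → run D
t=5: L0/L1/L2 = DGHE/A/- → run D
t=6: L0/L1/L2 = DGHE/A/- → run D
t=7: L0/L1/L2 = DGHE/A/- → run D
t=8: L0/L1/L2 = GHE/AD/- → run G
t=9: L0/L1/L2 = GHE/AD/- → run G
t=10: L0/L1/L2 = GHE/AD/- → run G
t=11: L0/L1/L2 = HE/AD/- → run H
t=12: L0/L1/L2 = HE/AD/- → run H
t=13: L0/L1/L2 = HE/AD/- → run H
t=14: L0/L1/L2 = E/AD/- → run E
t=15: L0/L1/L2 = E/AD/- → run E
t=16: L0/L1/L2 = -/AD/- → run A
t=17: L0/L1/L2 = -/D/- → run D
t=18: L0/L1/L2 = -/D/- → run D
t=19: L0/L1/L2 = -/D/- → run D
t=20: L0/L1/L2 = -/D/- → run D
t=21: (idle)
t=22: (idle)
t=23: (idle)

context switches = 7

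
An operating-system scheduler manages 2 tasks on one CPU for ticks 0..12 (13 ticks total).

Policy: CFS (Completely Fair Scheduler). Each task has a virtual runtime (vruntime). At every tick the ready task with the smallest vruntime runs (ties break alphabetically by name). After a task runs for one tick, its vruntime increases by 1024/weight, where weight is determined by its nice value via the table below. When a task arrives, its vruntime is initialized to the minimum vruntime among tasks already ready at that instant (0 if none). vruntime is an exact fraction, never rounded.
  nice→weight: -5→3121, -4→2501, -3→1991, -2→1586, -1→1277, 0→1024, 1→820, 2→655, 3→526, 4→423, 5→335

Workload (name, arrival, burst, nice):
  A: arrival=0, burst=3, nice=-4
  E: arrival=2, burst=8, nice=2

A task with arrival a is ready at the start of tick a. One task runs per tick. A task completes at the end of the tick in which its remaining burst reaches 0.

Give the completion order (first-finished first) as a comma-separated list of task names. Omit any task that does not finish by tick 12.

completion order = A, E

t=0: vr[A=0] → run A
t=1: vr[A=1024/2501] → run A
t=2: vr[A=2048/2501 E=2048/2501] → run A
t=3: vr[E=2048/2501] → run E
t=4: vr[E=3902464/1638155] → run E
t=5: vr[E=6463488/1638155] → run E
t=6: vr[E=9024512/1638155] → run E
t=7: vr[E=11585536/1638155] → run E
t=8: vr[E=2829312/327631] → run E
t=9: vr[E=16707584/1638155] → run E
t=10: vr[E=19268608/1638155] → run E
t=11: (idle)
t=12: (idle)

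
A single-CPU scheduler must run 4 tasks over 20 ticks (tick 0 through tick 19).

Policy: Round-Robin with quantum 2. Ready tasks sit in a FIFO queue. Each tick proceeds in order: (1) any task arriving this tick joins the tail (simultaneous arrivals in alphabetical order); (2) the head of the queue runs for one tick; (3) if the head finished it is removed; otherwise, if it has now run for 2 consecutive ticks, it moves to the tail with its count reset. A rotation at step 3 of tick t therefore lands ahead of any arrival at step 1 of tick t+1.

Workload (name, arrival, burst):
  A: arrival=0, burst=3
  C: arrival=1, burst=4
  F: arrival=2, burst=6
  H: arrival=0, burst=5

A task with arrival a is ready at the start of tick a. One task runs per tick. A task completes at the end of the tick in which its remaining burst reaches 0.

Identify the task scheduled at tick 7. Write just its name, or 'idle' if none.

t=0: queue=[A,H] q_used=0 → run A
t=1: queue=[A,H,C] q_used=1 → run A
t=2: queue=[H,C,A,F] q_used=0 → run H
t=3: queue=[H,C,A,F] q_used=1 → run H
t=4: queue=[C,A,F,H] q_used=0 → run C
t=5: queue=[C,A,F,H] q_used=1 → run C
t=6: queue=[A,F,H,C] q_used=0 → run A
t=7: queue=[F,H,C] q_used=0 → run F
t=8: queue=[F,H,C] q_used=1 → run F
t=9: queue=[H,C,F] q_used=0 → run H
t=10: queue=[H,C,F] q_used=1 → run H
t=11: queue=[C,F,H] q_used=0 → run C
t=12: queue=[C,F,H] q_used=1 → run C
t=13: queue=[F,H] q_used=0 → run F
t=14: queue=[F,H] q_used=1 → run F
t=15: queue=[H,F] q_used=0 → run H
t=16: queue=[F] q_used=0 → run F
t=17: queue=[F] q_used=1 → run F
t=18: (idle)
t=19: (idle)

running at tick 7 = F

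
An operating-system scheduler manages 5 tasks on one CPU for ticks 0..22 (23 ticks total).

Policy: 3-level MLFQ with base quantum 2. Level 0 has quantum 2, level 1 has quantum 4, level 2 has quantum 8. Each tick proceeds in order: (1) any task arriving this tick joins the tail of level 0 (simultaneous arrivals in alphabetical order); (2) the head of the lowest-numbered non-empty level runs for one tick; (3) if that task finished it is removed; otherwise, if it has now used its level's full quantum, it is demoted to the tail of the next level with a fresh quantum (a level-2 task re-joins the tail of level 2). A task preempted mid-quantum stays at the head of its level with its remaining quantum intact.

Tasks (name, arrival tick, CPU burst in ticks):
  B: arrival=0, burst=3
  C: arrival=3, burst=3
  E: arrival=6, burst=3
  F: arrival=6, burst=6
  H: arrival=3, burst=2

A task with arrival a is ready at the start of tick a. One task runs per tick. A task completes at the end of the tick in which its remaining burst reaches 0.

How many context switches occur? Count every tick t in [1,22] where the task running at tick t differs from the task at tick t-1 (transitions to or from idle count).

t=0: L0/L1/L2 = B/-/- → run B
t=1: L0/L1/L2 = B/-/- → run B
t=2: L0/L1/L2 = -/B/- → run B
t=3: L0/L1/L2 = CH/-/- → run C
t=4: L0/L1/L2 = CH/-/- → run C
t=5: L0/L1/L2 = H/C/- → run H
t=6: L0/L1/L2 = HEF/C/- → run H
t=7: L0/L1/L2 = EF/C/- → run E
t=8: L0/L1/L2 = EF/C/- → run E
t=9: L0/L1/L2 = F/CE/- → run F
t=10: L0/L1/L2 = F/CE/- → run F
t=11: L0/L1/L2 = -/CEF/- → run C
t=12: L0/L1/L2 = -/EF/- → run E
t=13: L0/L1/L2 = -/F/- → run F
t=14: L0/L1/L2 = -/F/- → run F
t=15: L0/L1/L2 = -/F/- → run F
t=16: L0/L1/L2 = -/F/- → run F
t=17: (idle)
t=18: (idle)
t=19: (idle)
t=20: (idle)
t=21: (idle)
t=22: (idle)

context switches = 8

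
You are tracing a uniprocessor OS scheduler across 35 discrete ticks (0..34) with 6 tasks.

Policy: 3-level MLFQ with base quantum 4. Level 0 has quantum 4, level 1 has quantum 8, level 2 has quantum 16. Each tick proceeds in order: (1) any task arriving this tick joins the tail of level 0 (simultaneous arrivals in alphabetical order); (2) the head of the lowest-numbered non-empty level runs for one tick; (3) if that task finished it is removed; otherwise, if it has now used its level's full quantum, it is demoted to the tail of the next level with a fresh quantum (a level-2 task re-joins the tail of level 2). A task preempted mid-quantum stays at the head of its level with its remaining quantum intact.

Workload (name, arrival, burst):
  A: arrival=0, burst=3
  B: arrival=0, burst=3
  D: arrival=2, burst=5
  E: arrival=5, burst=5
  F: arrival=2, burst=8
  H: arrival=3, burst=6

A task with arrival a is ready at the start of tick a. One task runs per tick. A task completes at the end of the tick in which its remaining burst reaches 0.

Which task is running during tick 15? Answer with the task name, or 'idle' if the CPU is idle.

t=0: L0/L1/L2 = AB/-/- → run A
t=1: L0/L1/L2 = AB/-/- → run A
t=2: L0/L1/L2 = ABDF/-/- → run A
t=3: L0/L1/L2 = BDFH/-/- → run B
t=4: L0/L1/L2 = BDFH/-/- → run B
t=5: L0/L1/L2 = BDFHE/-/- → run B
t=6: L0/L1/L2 = DFHE/-/- → run D
t=7: L0/L1/L2 = DFHE/-/- → run D
t=8: L0/L1/L2 = DFHE/-/- → run D
t=9: L0/L1/L2 = DFHE/-/- → run D
t=10: L0/L1/L2 = FHE/D/- → run F
t=11: L0/L1/L2 = FHE/D/- → run F
t=12: L0/L1/L2 = FHE/D/- → run F
t=13: L0/L1/L2 = FHE/D/- → run F
t=14: L0/L1/L2 = HE/DF/- → run H
t=15: L0/L1/L2 = HE/DF/- → run H
t=16: L0/L1/L2 = HE/DF/- → run H
t=17: L0/L1/L2 = HE/DF/- → run H
t=18: L0/L1/L2 = E/DFH/- → run E
t=19: L0/L1/L2 = E/DFH/- → run E
t=20: L0/L1/L2 = E/DFH/- → run E
t=21: L0/L1/L2 = E/DFH/- → run E
t=22: L0/L1/L2 = -/DFHE/- → run D
t=23: L0/L1/L2 = -/FHE/- → run F
t=24: L0/L1/L2 = -/FHE/- → run F
t=25: L0/L1/L2 = -/FHE/- → run F
t=26: L0/L1/L2 = -/FHE/- → run F
t=27: L0/L1/L2 = -/HE/- → run H
t=28: L0/L1/L2 = -/HE/- → run H
t=29: L0/L1/L2 = -/E/- → run E
t=30: (idle)
t=31: (idle)
t=32: (idle)
t=33: (idle)
t=34: (idle)

running at tick 15 = H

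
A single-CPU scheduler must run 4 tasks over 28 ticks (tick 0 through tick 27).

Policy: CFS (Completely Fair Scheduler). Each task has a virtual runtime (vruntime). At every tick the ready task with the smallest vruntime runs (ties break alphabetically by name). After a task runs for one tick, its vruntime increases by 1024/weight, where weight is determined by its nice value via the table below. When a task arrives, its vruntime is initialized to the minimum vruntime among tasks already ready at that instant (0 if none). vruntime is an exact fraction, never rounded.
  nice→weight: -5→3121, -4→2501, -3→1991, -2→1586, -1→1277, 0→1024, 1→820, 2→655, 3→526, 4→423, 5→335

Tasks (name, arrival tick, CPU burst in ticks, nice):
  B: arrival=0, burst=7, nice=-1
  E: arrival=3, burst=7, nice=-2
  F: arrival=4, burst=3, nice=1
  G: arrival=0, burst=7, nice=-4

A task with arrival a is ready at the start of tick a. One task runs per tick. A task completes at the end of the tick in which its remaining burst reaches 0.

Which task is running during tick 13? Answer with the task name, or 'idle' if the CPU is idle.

running at tick 13 = E

t=0: vr[B=0 G=0] → run B
t=1: vr[B=1024/1277 G=0] → run G
t=2: vr[B=1024/1277 G=1024/2501] → run G
t=3: vr[B=1024/1277 E=1024/1277 G=2048/2501] → run B
t=4: vr[B=2048/1277 E=1024/1277 F=1024/1277 G=2048/2501] → run E
t=5: vr[B=2048/1277 E=1465856/1012661 F=1024/1277 G=2048/2501] → run F
t=6: vr[B=2048/1277 E=1465856/1012661 F=536832/261785 G=2048/2501] → run G
t=7: vr[B=2048/1277 E=1465856/1012661 F=536832/261785 G=3072/2501] → run G
t=8: vr[B=2048/1277 E=1465856/1012661 F=536832/261785 G=4096/2501] → run E
t=9: vr[B=2048/1277 E=2119680/1012661 F=536832/261785 G=4096/2501] → run B
t=10: vr[B=3072/1277 E=2119680/1012661 F=536832/261785 G=4096/2501] → run G
t=11: vr[B=3072/1277 E=2119680/1012661 F=536832/261785 G=5120/2501] → run G
t=12: vr[B=3072/1277 E=2119680/1012661 F=536832/261785 G=6144/2501] → run F
t=13: vr[B=3072/1277 E=2119680/1012661 F=863744/261785 G=6144/2501] → run E
t=14: vr[B=3072/1277 E=2773504/1012661 F=863744/261785 G=6144/2501] → run B
t=15: vr[B=4096/1277 E=2773504/1012661 F=863744/261785 G=6144/2501] → run G
t=16: vr[B=4096/1277 E=2773504/1012661 F=863744/261785] → run E
t=17: vr[B=4096/1277 E=3427328/1012661 F=863744/261785] → run B
t=18: vr[B=5120/1277 E=3427328/1012661 F=863744/261785] → run F
t=19: vr[B=5120/1277 E=3427328/1012661] → run E
t=20: vr[B=5120/1277 E=4081152/1012661] → run B
t=21: vr[B=6144/1277 E=4081152/1012661] → run E
t=22: vr[B=6144/1277 E=4734976/1012661] → run E
t=23: vr[B=6144/1277] → run B
t=24: (idle)
t=25: (idle)
t=26: (idle)
t=27: (idle)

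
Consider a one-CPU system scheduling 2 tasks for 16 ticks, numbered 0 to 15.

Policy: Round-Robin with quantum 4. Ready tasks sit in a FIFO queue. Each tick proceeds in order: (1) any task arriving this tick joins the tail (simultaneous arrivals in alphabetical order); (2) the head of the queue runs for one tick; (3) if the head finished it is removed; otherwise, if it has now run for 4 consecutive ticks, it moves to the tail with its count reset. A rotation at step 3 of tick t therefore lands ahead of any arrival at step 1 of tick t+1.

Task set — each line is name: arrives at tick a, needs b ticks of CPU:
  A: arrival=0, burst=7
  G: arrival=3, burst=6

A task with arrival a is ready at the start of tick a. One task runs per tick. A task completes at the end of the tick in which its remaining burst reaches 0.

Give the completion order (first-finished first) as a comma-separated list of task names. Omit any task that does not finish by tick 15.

completion order = A, G

t=0: queue=[A] q_used=0 → run A
t=1: queue=[A] q_used=1 → run A
t=2: queue=[A] q_used=2 → run A
t=3: queue=[A,G] q_used=3 → run A
t=4: queue=[G,A] q_used=0 → run G
t=5: queue=[G,A] q_used=1 → run G
t=6: queue=[G,A] q_used=2 → run G
t=7: queue=[G,A] q_used=3 → run G
t=8: queue=[A,G] q_used=0 → run A
t=9: queue=[A,G] q_used=1 → run A
t=10: queue=[A,G] q_used=2 → run A
t=11: queue=[G] q_used=0 → run G
t=12: queue=[G] q_used=1 → run G
t=13: (idle)
t=14: (idle)
t=15: (idle)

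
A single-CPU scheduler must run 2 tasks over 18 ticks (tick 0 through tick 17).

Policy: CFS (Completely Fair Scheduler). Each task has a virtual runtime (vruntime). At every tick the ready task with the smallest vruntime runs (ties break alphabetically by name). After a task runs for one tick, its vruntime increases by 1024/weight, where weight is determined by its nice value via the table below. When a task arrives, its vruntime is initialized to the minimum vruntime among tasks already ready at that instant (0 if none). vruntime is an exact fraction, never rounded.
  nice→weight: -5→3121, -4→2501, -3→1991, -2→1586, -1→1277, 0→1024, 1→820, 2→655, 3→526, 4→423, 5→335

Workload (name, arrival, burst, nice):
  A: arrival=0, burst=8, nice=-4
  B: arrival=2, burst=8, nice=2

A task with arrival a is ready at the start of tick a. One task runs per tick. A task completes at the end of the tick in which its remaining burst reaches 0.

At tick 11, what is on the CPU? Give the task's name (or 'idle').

running at tick 11 = B

t=0: vr[A=0] → run A
t=1: vr[A=1024/2501] → run A
t=2: vr[A=2048/2501 B=2048/2501] → run A
t=3: vr[A=3072/2501 B=2048/2501] → run B
t=4: vr[A=3072/2501 B=3902464/1638155] → run A
t=5: vr[A=4096/2501 B=3902464/1638155] → run A
t=6: vr[A=5120/2501 B=3902464/1638155] → run A
t=7: vr[A=6144/2501 B=3902464/1638155] → run B
t=8: vr[A=6144/2501 B=6463488/1638155] → run A
t=9: vr[A=7168/2501 B=6463488/1638155] → run A
t=10: vr[B=6463488/1638155] → run B
t=11: vr[B=9024512/1638155] → run B
t=12: vr[B=11585536/1638155] → run B
t=13: vr[B=2829312/327631] → run B
t=14: vr[B=16707584/1638155] → run B
t=15: vr[B=19268608/1638155] → run B
t=16: (idle)
t=17: (idle)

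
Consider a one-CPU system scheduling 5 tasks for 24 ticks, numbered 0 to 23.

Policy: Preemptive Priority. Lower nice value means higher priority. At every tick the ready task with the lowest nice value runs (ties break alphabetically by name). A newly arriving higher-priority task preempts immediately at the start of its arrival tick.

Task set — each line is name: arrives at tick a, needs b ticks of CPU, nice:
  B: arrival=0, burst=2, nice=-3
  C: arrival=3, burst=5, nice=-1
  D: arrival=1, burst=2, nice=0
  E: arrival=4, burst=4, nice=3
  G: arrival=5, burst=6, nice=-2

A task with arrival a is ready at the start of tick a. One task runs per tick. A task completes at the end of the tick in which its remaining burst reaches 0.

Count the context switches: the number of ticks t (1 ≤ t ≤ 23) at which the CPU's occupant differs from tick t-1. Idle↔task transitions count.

context switches = 7

t=0: ready={B} → run B
t=1: ready={B,D} → run B
t=2: ready={D} → run D
t=3: ready={C,D} → run C
t=4: ready={C,D,E} → run C
t=5: ready={C,D,E,G} → run G
t=6: ready={C,D,E,G} → run G
t=7: ready={C,D,E,G} → run G
t=8: ready={C,D,E,G} → run G
t=9: ready={C,D,E,G} → run G
t=10: ready={C,D,E,G} → run G
t=11: ready={C,D,E} → run C
t=12: ready={C,D,E} → run C
t=13: ready={C,D,E} → run C
t=14: ready={D,E} → run D
t=15: ready={E} → run E
t=16: ready={E} → run E
t=17: ready={E} → run E
t=18: ready={E} → run E
t=19: (idle)
t=20: (idle)
t=21: (idle)
t=22: (idle)
t=23: (idle)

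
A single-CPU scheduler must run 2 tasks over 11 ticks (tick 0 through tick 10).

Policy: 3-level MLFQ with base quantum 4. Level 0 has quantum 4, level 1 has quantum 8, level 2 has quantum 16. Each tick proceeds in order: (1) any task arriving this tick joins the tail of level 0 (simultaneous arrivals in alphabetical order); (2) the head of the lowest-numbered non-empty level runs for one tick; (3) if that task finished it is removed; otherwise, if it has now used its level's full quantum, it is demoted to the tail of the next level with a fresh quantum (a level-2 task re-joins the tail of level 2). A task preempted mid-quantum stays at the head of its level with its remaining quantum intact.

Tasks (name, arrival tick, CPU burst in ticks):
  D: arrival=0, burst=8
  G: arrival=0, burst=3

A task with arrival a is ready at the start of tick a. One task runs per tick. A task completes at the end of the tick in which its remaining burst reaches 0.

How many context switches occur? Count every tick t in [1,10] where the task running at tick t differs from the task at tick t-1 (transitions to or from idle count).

context switches = 2

t=0: L0/L1/L2 = DG/-/- → run D
t=1: L0/L1/L2 = DG/-/- → run D
t=2: L0/L1/L2 = DG/-/- → run D
t=3: L0/L1/L2 = DG/-/- → run D
t=4: L0/L1/L2 = G/D/- → run G
t=5: L0/L1/L2 = G/D/- → run G
t=6: L0/L1/L2 = G/D/- → run G
t=7: L0/L1/L2 = -/D/- → run D
t=8: L0/L1/L2 = -/D/- → run D
t=9: L0/L1/L2 = -/D/- → run D
t=10: L0/L1/L2 = -/D/- → run D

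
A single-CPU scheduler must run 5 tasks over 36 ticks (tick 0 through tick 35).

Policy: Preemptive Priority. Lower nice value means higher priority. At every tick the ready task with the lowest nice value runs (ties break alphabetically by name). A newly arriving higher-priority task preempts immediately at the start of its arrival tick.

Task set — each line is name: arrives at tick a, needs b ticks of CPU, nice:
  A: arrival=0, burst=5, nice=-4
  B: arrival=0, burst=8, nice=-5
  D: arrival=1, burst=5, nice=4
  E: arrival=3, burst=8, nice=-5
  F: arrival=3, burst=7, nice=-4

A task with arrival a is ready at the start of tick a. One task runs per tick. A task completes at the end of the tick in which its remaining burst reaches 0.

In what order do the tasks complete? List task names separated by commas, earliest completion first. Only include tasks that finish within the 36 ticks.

completion order = B, E, A, F, D

t=0: ready={A,B} → run B
t=1: ready={A,B,D} → run B
t=2: ready={A,B,D} → run B
t=3: ready={A,B,D,E,F} → run B
t=4: ready={A,B,D,E,F} → run B
t=5: ready={A,B,D,E,F} → run B
t=6: ready={A,B,D,E,F} → run B
t=7: ready={A,B,D,E,F} → run B
t=8: ready={A,D,E,F} → run E
t=9: ready={A,D,E,F} → run E
t=10: ready={A,D,E,F} → run E
t=11: ready={A,D,E,F} → run E
t=12: ready={A,D,E,F} → run E
t=13: ready={A,D,E,F} → run E
t=14: ready={A,D,E,F} → run E
t=15: ready={A,D,E,F} → run E
t=16: ready={A,D,F} → run A
t=17: ready={A,D,F} → run A
t=18: ready={A,D,F} → run A
t=19: ready={A,D,F} → run A
t=20: ready={A,D,F} → run A
t=21: ready={D,F} → run F
t=22: ready={D,F} → run F
t=23: ready={D,F} → run F
t=24: ready={D,F} → run F
t=25: ready={D,F} → run F
t=26: ready={D,F} → run F
t=27: ready={D,F} → run F
t=28: ready={D} → run D
t=29: ready={D} → run D
t=30: ready={D} → run D
t=31: ready={D} → run D
t=32: ready={D} → run D
t=33: (idle)
t=34: (idle)
t=35: (idle)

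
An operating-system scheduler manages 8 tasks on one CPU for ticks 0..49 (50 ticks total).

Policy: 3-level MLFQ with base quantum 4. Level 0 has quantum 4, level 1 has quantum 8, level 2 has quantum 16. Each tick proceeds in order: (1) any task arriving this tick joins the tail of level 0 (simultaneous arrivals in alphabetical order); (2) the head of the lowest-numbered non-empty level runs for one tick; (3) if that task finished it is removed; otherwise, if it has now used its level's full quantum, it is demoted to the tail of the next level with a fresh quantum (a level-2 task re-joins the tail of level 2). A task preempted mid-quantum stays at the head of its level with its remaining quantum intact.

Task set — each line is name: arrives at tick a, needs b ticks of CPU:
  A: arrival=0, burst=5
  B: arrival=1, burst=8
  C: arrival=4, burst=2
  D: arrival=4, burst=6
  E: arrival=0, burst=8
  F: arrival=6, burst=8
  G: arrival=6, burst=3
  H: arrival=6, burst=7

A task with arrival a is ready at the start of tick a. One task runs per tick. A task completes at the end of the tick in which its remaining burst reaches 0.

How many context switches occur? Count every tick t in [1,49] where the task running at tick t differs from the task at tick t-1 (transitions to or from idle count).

t=0: L0/L1/L2 = AE/-/- → run A
t=1: L0/L1/L2 = AEB/-/- → run A
t=2: L0/L1/L2 = AEB/-/- → run A
t=3: L0/L1/L2 = AEB/-/- → run A
t=4: L0/L1/L2 = EBCD/A/- → run E
t=5: L0/L1/L2 = EBCD/A/- → run E
t=6: L0/L1/L2 = EBCDFGH/A/- → run E
t=7: L0/L1/L2 = EBCDFGH/A/- → run E
t=8: L0/L1/L2 = BCDFGH/AE/- → run B
t=9: L0/L1/L2 = BCDFGH/AE/- → run B
t=10: L0/L1/L2 = BCDFGH/AE/- → run B
t=11: L0/L1/L2 = BCDFGH/AE/- → run B
t=12: L0/L1/L2 = CDFGH/AEB/- → run C
t=13: L0/L1/L2 = CDFGH/AEB/- → run C
t=14: L0/L1/L2 = DFGH/AEB/- → run D
t=15: L0/L1/L2 = DFGH/AEB/- → run D
t=16: L0/L1/L2 = DFGH/AEB/- → run D
t=17: L0/L1/L2 = DFGH/AEB/- → run D
t=18: L0/L1/L2 = FGH/AEBD/- → run F
t=19: L0/L1/L2 = FGH/AEBD/- → run F
t=20: L0/L1/L2 = FGH/AEBD/- → run F
t=21: L0/L1/L2 = FGH/AEBD/- → run F
t=22: L0/L1/L2 = GH/AEBDF/- → run G
t=23: L0/L1/L2 = GH/AEBDF/- → run G
t=24: L0/L1/L2 = GH/AEBDF/- → run G
t=25: L0/L1/L2 = H/AEBDF/- → run H
t=26: L0/L1/L2 = H/AEBDF/- → run H
t=27: L0/L1/L2 = H/AEBDF/- → run H
t=28: L0/L1/L2 = H/AEBDF/- → run H
t=29: L0/L1/L2 = -/AEBDFH/- → run A
t=30: L0/L1/L2 = -/EBDFH/- → run E
t=31: L0/L1/L2 = -/EBDFH/- → run E
t=32: L0/L1/L2 = -/EBDFH/- → run E
t=33: L0/L1/L2 = -/EBDFH/- → run E
t=34: L0/L1/L2 = -/BDFH/- → run B
t=35: L0/L1/L2 = -/BDFH/- → run B
t=36: L0/L1/L2 = -/BDFH/- → run B
t=37: L0/L1/L2 = -/BDFH/- → run B
t=38: L0/L1/L2 = -/DFH/- → run D
t=39: L0/L1/L2 = -/DFH/- → run D
t=40: L0/L1/L2 = -/FH/- → run F
t=41: L0/L1/L2 = -/FH/- → run F
t=42: L0/L1/L2 = -/FH/- → run F
t=43: L0/L1/L2 = -/FH/- → run F
t=44: L0/L1/L2 = -/H/- → run H
t=45: L0/L1/L2 = -/H/- → run H
t=46: L0/L1/L2 = -/H/- → run H
t=47: (idle)
t=48: (idle)
t=49: (idle)

context switches = 14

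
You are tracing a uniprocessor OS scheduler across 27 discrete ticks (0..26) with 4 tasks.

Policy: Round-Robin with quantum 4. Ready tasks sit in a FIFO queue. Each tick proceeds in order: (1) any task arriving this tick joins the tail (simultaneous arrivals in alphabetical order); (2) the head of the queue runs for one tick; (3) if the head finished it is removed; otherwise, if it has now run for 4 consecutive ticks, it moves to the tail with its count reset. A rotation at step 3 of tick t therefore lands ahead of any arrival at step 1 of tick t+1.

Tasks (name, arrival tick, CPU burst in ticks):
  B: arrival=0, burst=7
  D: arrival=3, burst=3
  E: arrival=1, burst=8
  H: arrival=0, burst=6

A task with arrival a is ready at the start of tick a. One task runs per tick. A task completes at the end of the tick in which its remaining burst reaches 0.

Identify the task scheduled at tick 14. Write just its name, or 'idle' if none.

t=0: queue=[B,H] q_used=0 → run B
t=1: queue=[B,H,E] q_used=1 → run B
t=2: queue=[B,H,E] q_used=2 → run B
t=3: queue=[B,H,E,D] q_used=3 → run B
t=4: queue=[H,E,D,B] q_used=0 → run H
t=5: queue=[H,E,D,B] q_used=1 → run H
t=6: queue=[H,E,D,B] q_used=2 → run H
t=7: queue=[H,E,D,B] q_used=3 → run H
t=8: queue=[E,D,B,H] q_used=0 → run E
t=9: queue=[E,D,B,H] q_used=1 → run E
t=10: queue=[E,D,B,H] q_used=2 → run E
t=11: queue=[E,D,B,H] q_used=3 → run E
t=12: queue=[D,B,H,E] q_used=0 → run D
t=13: queue=[D,B,H,E] q_used=1 → run D
t=14: queue=[D,B,H,E] q_used=2 → run D
t=15: queue=[B,H,E] q_used=0 → run B
t=16: queue=[B,H,E] q_used=1 → run B
t=17: queue=[B,H,E] q_used=2 → run B
t=18: queue=[H,E] q_used=0 → run H
t=19: queue=[H,E] q_used=1 → run H
t=20: queue=[E] q_used=0 → run E
t=21: queue=[E] q_used=1 → run E
t=22: queue=[E] q_used=2 → run E
t=23: queue=[E] q_used=3 → run E
t=24: (idle)
t=25: (idle)
t=26: (idle)

running at tick 14 = D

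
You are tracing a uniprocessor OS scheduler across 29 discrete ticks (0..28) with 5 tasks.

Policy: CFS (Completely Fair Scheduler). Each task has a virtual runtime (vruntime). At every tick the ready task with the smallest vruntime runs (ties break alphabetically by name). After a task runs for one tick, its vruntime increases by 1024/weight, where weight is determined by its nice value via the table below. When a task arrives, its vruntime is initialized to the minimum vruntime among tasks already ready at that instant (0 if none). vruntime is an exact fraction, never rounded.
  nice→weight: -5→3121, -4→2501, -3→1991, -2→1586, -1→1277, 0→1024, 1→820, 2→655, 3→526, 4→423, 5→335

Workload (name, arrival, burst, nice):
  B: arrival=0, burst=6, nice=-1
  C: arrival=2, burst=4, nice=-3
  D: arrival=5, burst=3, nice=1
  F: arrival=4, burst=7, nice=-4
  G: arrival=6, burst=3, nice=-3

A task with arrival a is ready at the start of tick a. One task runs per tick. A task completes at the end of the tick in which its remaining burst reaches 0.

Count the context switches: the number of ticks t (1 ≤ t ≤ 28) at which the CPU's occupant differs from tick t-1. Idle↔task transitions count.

context switches = 19

t=0: vr[B=0] → run B
t=1: vr[B=1024/1277] → run B
t=2: vr[B=2048/1277 C=2048/1277] → run B
t=3: vr[B=3072/1277 C=2048/1277] → run C
t=4: vr[B=3072/1277 C=5385216/2542507 F=5385216/2542507] → run C
t=5: vr[B=3072/1277 C=6692864/2542507 D=5385216/2542507 F=5385216/2542507] → run D
t=6: vr[B=3072/1277 C=6692864/2542507 D=1754851072/521213935 F=5385216/2542507 G=5385216/2542507] → run F
t=7: vr[B=3072/1277 C=6692864/2542507 D=1754851072/521213935 F=16071952384/6358810007 G=5385216/2542507] → run G
t=8: vr[B=3072/1277 C=6692864/2542507 D=1754851072/521213935 F=16071952384/6358810007 G=6692864/2542507] → run B
t=9: vr[B=4096/1277 C=6692864/2542507 D=1754851072/521213935 F=16071952384/6358810007 G=6692864/2542507] → run F
t=10: vr[B=4096/1277 C=6692864/2542507 D=1754851072/521213935 F=18675479552/6358810007 G=6692864/2542507] → run C
t=11: vr[B=4096/1277 C=8000512/2542507 D=1754851072/521213935 F=18675479552/6358810007 G=6692864/2542507] → run G
t=12: vr[B=4096/1277 C=8000512/2542507 D=1754851072/521213935 F=18675479552/6358810007 G=8000512/2542507] → run F
t=13: vr[B=4096/1277 C=8000512/2542507 D=1754851072/521213935 F=21279006720/6358810007 G=8000512/2542507] → run C
t=14: vr[B=4096/1277 D=1754851072/521213935 F=21279006720/6358810007 G=8000512/2542507] → run G
t=15: vr[B=4096/1277 D=1754851072/521213935 F=21279006720/6358810007] → run B
t=16: vr[B=5120/1277 D=1754851072/521213935 F=21279006720/6358810007] → run F
t=17: vr[B=5120/1277 D=1754851072/521213935 F=23882533888/6358810007] → run D
t=18: vr[B=5120/1277 D=2405732864/521213935 F=23882533888/6358810007] → run F
t=19: vr[B=5120/1277 D=2405732864/521213935 F=26486061056/6358810007] → run B
t=20: vr[D=2405732864/521213935 F=26486061056/6358810007] → run F
t=21: vr[D=2405732864/521213935 F=29089588224/6358810007] → run F
t=22: vr[D=2405732864/521213935] → run D
t=23: (idle)
t=24: (idle)
t=25: (idle)
t=26: (idle)
t=27: (idle)
t=28: (idle)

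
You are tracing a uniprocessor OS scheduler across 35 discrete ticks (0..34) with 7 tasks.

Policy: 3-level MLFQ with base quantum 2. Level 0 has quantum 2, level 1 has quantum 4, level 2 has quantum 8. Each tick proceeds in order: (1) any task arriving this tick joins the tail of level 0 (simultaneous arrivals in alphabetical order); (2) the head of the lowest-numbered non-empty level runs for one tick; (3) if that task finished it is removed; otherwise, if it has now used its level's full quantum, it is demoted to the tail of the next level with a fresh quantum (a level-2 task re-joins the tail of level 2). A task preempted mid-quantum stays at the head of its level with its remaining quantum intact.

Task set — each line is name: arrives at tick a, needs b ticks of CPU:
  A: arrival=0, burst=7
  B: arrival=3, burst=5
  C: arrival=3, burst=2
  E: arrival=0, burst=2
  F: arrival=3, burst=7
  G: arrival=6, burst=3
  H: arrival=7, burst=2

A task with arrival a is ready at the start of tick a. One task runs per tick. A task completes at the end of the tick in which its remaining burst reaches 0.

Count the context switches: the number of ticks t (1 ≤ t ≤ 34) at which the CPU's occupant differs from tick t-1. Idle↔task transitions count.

context switches = 13

t=0: L0/L1/L2 = AE/-/- → run A
t=1: L0/L1/L2 = AE/-/- → run A
t=2: L0/L1/L2 = E/A/- → run E
t=3: L0/L1/L2 = EBCF/A/- → run E
t=4: L0/L1/L2 = BCF/A/- → run B
t=5: L0/L1/L2 = BCF/A/- → run B
t=6: L0/L1/L2 = CFG/AB/- → run C
t=7: L0/L1/L2 = CFGH/AB/- → run C
t=8: L0/L1/L2 = FGH/AB/- → run F
t=9: L0/L1/L2 = FGH/AB/- → run F
t=10: L0/L1/L2 = GH/ABF/- → run G
t=11: L0/L1/L2 = GH/ABF/- → run G
t=12: L0/L1/L2 = H/ABFG/- → run H
t=13: L0/L1/L2 = H/ABFG/- → run H
t=14: L0/L1/L2 = -/ABFG/- → run A
t=15: L0/L1/L2 = -/ABFG/- → run A
t=16: L0/L1/L2 = -/ABFG/- → run A
t=17: L0/L1/L2 = -/ABFG/- → run A
t=18: L0/L1/L2 = -/BFG/A → run B
t=19: L0/L1/L2 = -/BFG/A → run B
t=20: L0/L1/L2 = -/BFG/A → run B
t=21: L0/L1/L2 = -/FG/A → run F
t=22: L0/L1/L2 = -/FG/A → run F
t=23: L0/L1/L2 = -/FG/A → run F
t=24: L0/L1/L2 = -/FG/A → run F
t=25: L0/L1/L2 = -/G/AF → run G
t=26: L0/L1/L2 = -/-/AF → run A
t=27: L0/L1/L2 = -/-/F → run F
t=28: (idle)
t=29: (idle)
t=30: (idle)
t=31: (idle)
t=32: (idle)
t=33: (idle)
t=34: (idle)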